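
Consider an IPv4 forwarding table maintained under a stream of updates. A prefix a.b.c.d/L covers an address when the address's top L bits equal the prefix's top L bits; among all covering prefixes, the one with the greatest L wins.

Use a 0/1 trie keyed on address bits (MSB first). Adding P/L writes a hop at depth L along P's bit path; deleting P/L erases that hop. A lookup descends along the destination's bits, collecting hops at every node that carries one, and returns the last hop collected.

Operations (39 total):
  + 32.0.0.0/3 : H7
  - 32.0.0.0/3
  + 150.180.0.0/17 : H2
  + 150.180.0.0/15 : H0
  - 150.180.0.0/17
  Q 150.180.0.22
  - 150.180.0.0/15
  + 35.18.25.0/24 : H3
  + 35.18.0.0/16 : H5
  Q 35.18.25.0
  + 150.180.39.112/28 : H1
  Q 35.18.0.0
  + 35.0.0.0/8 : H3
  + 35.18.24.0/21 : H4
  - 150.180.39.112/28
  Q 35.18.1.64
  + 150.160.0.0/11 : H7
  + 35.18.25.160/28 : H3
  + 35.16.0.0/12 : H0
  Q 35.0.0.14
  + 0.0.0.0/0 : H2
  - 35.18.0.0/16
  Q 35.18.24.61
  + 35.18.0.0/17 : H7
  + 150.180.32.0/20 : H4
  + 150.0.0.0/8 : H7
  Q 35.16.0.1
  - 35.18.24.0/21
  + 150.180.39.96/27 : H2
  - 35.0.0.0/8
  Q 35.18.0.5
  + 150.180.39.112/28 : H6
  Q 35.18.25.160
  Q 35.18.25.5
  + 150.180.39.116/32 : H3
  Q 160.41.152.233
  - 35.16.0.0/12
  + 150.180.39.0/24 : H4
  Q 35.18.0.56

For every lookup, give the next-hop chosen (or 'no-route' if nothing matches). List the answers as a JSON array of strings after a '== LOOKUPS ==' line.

Trace:
  + 32.0.0.0/3 (H7) depth=3
  del 32.0.0.0/3 (clear depth 3)
  + 150.180.0.0/17 (H2) depth=17
  + 150.180.0.0/15 (H0) depth=15
  del 150.180.0.0/17 (clear depth 17)
  ? 150.180.0.22  path d0:-→d1:-→d2:-→d3:-→d4:-→d5:-→d6:-→d7:-→d8:-→d9:-→d10:-→d11:-→d12:-→d13:-→d14:-→d15:H0→d16:-→d17:-  best=H0
  del 150.180.0.0/15 (clear depth 15)
  + 35.18.25.0/24 (H3) depth=24
  + 35.18.0.0/16 (H5) depth=16
  ? 35.18.25.0  path d0:-→d1:-→d2:-→d3:-→d4:-→d5:-→d6:-→d7:-→d8:-→d9:-→d10:-→d11:-→d12:-→d13:-→d14:-→d15:-→d16:H5→d17:-→d18:-→d19:-→d20:-→d21:-→d22:-→d23:-→d24:H3  best=H3
  + 150.180.39.112/28 (H1) depth=28
  ? 35.18.0.0  path d0:-→d1:-→d2:-→d3:-→d4:-→d5:-→d6:-→d7:-→d8:-→d9:-→d10:-→d11:-→d12:-→d13:-→d14:-→d15:-→d16:H5→d17:-→d18:-→d19:-  best=H5
  + 35.0.0.0/8 (H3) depth=8
  + 35.18.24.0/21 (H4) depth=21
  del 150.180.39.112/28 (clear depth 28)
  ? 35.18.1.64  path d0:-→d1:-→d2:-→d3:-→d4:-→d5:-→d6:-→d7:-→d8:H3→d9:-→d10:-→d11:-→d12:-→d13:-→d14:-→d15:-→d16:H5→d17:-→d18:-→d19:-  best=H5
  + 150.160.0.0/11 (H7) depth=11
  + 35.18.25.160/28 (H3) depth=28
  + 35.16.0.0/12 (H0) depth=12
  ? 35.0.0.14  path d0:-→d1:-→d2:-→d3:-→d4:-→d5:-→d6:-→d7:-→d8:H3→d9:-→d10:-→d11:-  best=H3
  + 0.0.0.0/0 (H2) depth=0
  del 35.18.0.0/16 (clear depth 16)
  ? 35.18.24.61  path d0:H2→d1:-→d2:-→d3:-→d4:-→d5:-→d6:-→d7:-→d8:H3→d9:-→d10:-→d11:-→d12:H0→d13:-→d14:-→d15:-→d16:-→d17:-→d18:-→d19:-→d20:-→d21:H4→d22:-→d23:-  best=H4
  + 35.18.0.0/17 (H7) depth=17
  + 150.180.32.0/20 (H4) depth=20
  + 150.0.0.0/8 (H7) depth=8
  ? 35.16.0.1  path d0:H2→d1:-→d2:-→d3:-→d4:-→d5:-→d6:-→d7:-→d8:H3→d9:-→d10:-→d11:-→d12:H0→d13:-→d14:-  best=H0
  del 35.18.24.0/21 (clear depth 21)
  + 150.180.39.96/27 (H2) depth=27
  del 35.0.0.0/8 (clear depth 8)
  ? 35.18.0.5  path d0:H2→d1:-→d2:-→d3:-→d4:-→d5:-→d6:-→d7:-→d8:-→d9:-→d10:-→d11:-→d12:H0→d13:-→d14:-→d15:-→d16:-→d17:H7→d18:-→d19:-  best=H7
  + 150.180.39.112/28 (H6) depth=28
  ? 35.18.25.160  path d0:H2→d1:-→d2:-→d3:-→d4:-→d5:-→d6:-→d7:-→d8:-→d9:-→d10:-→d11:-→d12:H0→d13:-→d14:-→d15:-→d16:-→d17:H7→d18:-→d19:-→d20:-→d21:-→d22:-→d23:-→d24:H3→d25:-→d26:-→d27:-→d28:H3  best=H3
  ? 35.18.25.5  path d0:H2→d1:-→d2:-→d3:-→d4:-→d5:-→d6:-→d7:-→d8:-→d9:-→d10:-→d11:-→d12:H0→d13:-→d14:-→d15:-→d16:-→d17:H7→d18:-→d19:-→d20:-→d21:-→d22:-→d23:-→d24:H3  best=H3
  + 150.180.39.116/32 (H3) depth=32
  ? 160.41.152.233  path d0:H2→d1:-→d2:-  best=H2
  del 35.16.0.0/12 (clear depth 12)
  + 150.180.39.0/24 (H4) depth=24
  ? 35.18.0.56  path d0:H2→d1:-→d2:-→d3:-→d4:-→d5:-→d6:-→d7:-→d8:-→d9:-→d10:-→d11:-→d12:-→d13:-→d14:-→d15:-→d16:-→d17:H7→d18:-→d19:-  best=H7

== LOOKUPS ==
["H0","H3","H5","H5","H3","H4","H0","H7","H3","H3","H2","H7"]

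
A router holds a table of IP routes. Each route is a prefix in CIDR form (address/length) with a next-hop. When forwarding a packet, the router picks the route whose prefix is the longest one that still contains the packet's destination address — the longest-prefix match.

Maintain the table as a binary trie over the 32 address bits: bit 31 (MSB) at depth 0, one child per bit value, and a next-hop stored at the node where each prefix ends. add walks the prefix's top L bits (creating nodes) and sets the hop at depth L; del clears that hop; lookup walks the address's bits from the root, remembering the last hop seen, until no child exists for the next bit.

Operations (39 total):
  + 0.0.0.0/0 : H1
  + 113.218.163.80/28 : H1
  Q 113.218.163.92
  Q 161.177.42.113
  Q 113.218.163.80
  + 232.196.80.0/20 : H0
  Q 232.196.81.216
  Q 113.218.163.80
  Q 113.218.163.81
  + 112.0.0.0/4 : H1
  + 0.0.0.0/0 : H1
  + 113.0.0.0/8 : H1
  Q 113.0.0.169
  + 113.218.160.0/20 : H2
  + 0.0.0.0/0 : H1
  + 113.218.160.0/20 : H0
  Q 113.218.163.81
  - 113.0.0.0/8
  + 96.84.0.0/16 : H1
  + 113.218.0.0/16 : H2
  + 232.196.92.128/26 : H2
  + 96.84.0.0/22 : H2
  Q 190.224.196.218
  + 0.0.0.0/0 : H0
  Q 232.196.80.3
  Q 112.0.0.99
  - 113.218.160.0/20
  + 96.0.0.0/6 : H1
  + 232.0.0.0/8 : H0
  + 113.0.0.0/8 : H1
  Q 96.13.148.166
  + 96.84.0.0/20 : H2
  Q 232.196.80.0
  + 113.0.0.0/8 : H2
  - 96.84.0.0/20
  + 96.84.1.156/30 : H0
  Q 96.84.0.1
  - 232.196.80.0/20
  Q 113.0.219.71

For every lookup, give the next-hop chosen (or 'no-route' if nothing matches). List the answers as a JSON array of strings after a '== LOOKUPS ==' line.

Trace:
  add 0.0.0.0/0 -> H1 at depth 0
  add 113.218.163.80/28 -> H1 at depth 28
  ? 113.218.163.92  path d0:H1→d1:-→d2:-→d3:-→d4:-→d5:-→d6:-→d7:-→d8:-→d9:-→d10:-→d11:-→d12:-→d13:-→d14:-→d15:-→d16:-→d17:-→d18:-→d19:-→d20:-→d21:-→d22:-→d23:-→d24:-→d25:-→d26:-→d27:-→d28:H1  best=H1
  ? 161.177.42.113  path d0:H1  best=H1
  ? 113.218.163.80  path d0:H1→d1:-→d2:-→d3:-→d4:-→d5:-→d6:-→d7:-→d8:-→d9:-→d10:-→d11:-→d12:-→d13:-→d14:-→d15:-→d16:-→d17:-→d18:-→d19:-→d20:-→d21:-→d22:-→d23:-→d24:-→d25:-→d26:-→d27:-→d28:H1  best=H1
  add 232.196.80.0/20 -> H0 at depth 20
  ? 232.196.81.216  path d0:H1→d1:-→d2:-→d3:-→d4:-→d5:-→d6:-→d7:-→d8:-→d9:-→d10:-→d11:-→d12:-→d13:-→d14:-→d15:-→d16:-→d17:-→d18:-→d19:-→d20:H0  best=H0
  ? 113.218.163.80  path d0:H1→d1:-→d2:-→d3:-→d4:-→d5:-→d6:-→d7:-→d8:-→d9:-→d10:-→d11:-→d12:-→d13:-→d14:-→d15:-→d16:-→d17:-→d18:-→d19:-→d20:-→d21:-→d22:-→d23:-→d24:-→d25:-→d26:-→d27:-→d28:H1  best=H1
  ? 113.218.163.81  path d0:H1→d1:-→d2:-→d3:-→d4:-→d5:-→d6:-→d7:-→d8:-→d9:-→d10:-→d11:-→d12:-→d13:-→d14:-→d15:-→d16:-→d17:-→d18:-→d19:-→d20:-→d21:-→d22:-→d23:-→d24:-→d25:-→d26:-→d27:-→d28:H1  best=H1
  add 112.0.0.0/4 -> H1 at depth 4
  add 0.0.0.0/0 -> H1 at depth 0
  add 113.0.0.0/8 -> H1 at depth 8
  ? 113.0.0.169  path d0:H1→d1:-→d2:-→d3:-→d4:H1→d5:-→d6:-→d7:-→d8:H1  best=H1
  add 113.218.160.0/20 -> H2 at depth 20
  add 0.0.0.0/0 -> H1 at depth 0
  add 113.218.160.0/20 -> H0 at depth 20
  ? 113.218.163.81  path d0:H1→d1:-→d2:-→d3:-→d4:H1→d5:-→d6:-→d7:-→d8:H1→d9:-→d10:-→d11:-→d12:-→d13:-→d14:-→d15:-→d16:-→d17:-→d18:-→d19:-→d20:H0→d21:-→d22:-→d23:-→d24:-→d25:-→d26:-→d27:-→d28:H1  best=H1
  - 113.0.0.0/8 clear@8
  add 96.84.0.0/16 -> H1 at depth 16
  add 113.218.0.0/16 -> H2 at depth 16
  add 232.196.92.128/26 -> H2 at depth 26
  add 96.84.0.0/22 -> H2 at depth 22
  ? 190.224.196.218  path d0:H1→d1:-  best=H1
  add 0.0.0.0/0 -> H0 at depth 0
  ? 232.196.80.3  path d0:H0→d1:-→d2:-→d3:-→d4:-→d5:-→d6:-→d7:-→d8:-→d9:-→d10:-→d11:-→d12:-→d13:-→d14:-→d15:-→d16:-→d17:-→d18:-→d19:-→d20:H0  best=H0
  ? 112.0.0.99  path d0:H0→d1:-→d2:-→d3:-→d4:H1→d5:-→d6:-→d7:-  best=H1
  - 113.218.160.0/20 clear@20
  add 96.0.0.0/6 -> H1 at depth 6
  add 232.0.0.0/8 -> H0 at depth 8
  add 113.0.0.0/8 -> H1 at depth 8
  ? 96.13.148.166  path d0:H0→d1:-→d2:-→d3:-→d4:-→d5:-→d6:H1→d7:-→d8:-→d9:-  best=H1
  add 96.84.0.0/20 -> H2 at depth 20
  ? 232.196.80.0  path d0:H0→d1:-→d2:-→d3:-→d4:-→d5:-→d6:-→d7:-→d8:H0→d9:-→d10:-→d11:-→d12:-→d13:-→d14:-→d15:-→d16:-→d17:-→d18:-→d19:-→d20:H0  best=H0
  add 113.0.0.0/8 -> H2 at depth 8
  - 96.84.0.0/20 clear@20
  add 96.84.1.156/30 -> H0 at depth 30
  ? 96.84.0.1  path d0:H0→d1:-→d2:-→d3:-→d4:-→d5:-→d6:H1→d7:-→d8:-→d9:-→d10:-→d11:-→d12:-→d13:-→d14:-→d15:-→d16:H1→d17:-→d18:-→d19:-→d20:-→d21:-→d22:H2→d23:-  best=H2
  - 232.196.80.0/20 clear@20
  ? 113.0.219.71  path d0:H0→d1:-→d2:-→d3:-→d4:H1→d5:-→d6:-→d7:-→d8:H2  best=H2

== LOOKUPS ==
["H1","H1","H1","H0","H1","H1","H1","H1","H1","H0","H1","H1","H0","H2","H2"]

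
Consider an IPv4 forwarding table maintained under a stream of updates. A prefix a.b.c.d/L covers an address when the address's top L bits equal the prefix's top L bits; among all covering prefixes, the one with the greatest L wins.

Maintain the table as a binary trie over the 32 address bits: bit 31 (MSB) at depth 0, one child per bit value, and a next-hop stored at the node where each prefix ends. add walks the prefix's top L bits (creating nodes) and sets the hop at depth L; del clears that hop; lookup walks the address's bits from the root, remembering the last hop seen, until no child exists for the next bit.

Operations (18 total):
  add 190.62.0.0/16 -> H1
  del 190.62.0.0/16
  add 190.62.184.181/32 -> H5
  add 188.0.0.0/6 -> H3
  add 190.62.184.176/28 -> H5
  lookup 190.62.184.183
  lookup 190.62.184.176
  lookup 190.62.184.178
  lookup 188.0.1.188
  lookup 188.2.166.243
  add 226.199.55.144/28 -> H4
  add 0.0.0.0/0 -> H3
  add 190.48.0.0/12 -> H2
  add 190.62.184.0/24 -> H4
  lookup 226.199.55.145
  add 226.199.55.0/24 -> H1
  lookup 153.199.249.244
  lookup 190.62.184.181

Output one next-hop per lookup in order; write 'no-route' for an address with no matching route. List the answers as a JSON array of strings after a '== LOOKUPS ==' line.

Process each operation:
  add 190.62.0.0/16 -> H1 at depth 16
  - 190.62.0.0/16 clear@16
  add 190.62.184.181/32 -> H5 at depth 32
  add 188.0.0.0/6 -> H3 at depth 6
  add 190.62.184.176/28 -> H5 at depth 28
  Q 190.62.184.183: descend 101111100011111010111000101101 ; hops seen [H3,H5] ; pick H5
  Q 190.62.184.176: descend 10111110001111101011100010110 ; hops seen [H3,H5] ; pick H5
  Q 190.62.184.178: descend 10111110001111101011100010110 ; hops seen [H3,H5] ; pick H5
  Q 188.0.1.188: descend 101111 ; hops seen [H3] ; pick H3
  Q 188.2.166.243: descend 101111 ; hops seen [H3] ; pick H3
  add 226.199.55.144/28 -> H4 at depth 28
  add 0.0.0.0/0 -> H3 at depth 0
  add 190.48.0.0/12 -> H2 at depth 12
  add 190.62.184.0/24 -> H4 at depth 24
  Q 226.199.55.145: descend 1110001011000111001101111001 ; hops seen [H3,H4] ; pick H4
  add 226.199.55.0/24 -> H1 at depth 24
  Q 153.199.249.244: descend 10 ; hops seen [H3] ; pick H3
  Q 190.62.184.181: descend 10111110001111101011100010110101 ; hops seen [H3,H3,H2,H4,H5,H5] ; pick H5

== LOOKUPS ==
["H5","H5","H5","H3","H3","H4","H3","H5"]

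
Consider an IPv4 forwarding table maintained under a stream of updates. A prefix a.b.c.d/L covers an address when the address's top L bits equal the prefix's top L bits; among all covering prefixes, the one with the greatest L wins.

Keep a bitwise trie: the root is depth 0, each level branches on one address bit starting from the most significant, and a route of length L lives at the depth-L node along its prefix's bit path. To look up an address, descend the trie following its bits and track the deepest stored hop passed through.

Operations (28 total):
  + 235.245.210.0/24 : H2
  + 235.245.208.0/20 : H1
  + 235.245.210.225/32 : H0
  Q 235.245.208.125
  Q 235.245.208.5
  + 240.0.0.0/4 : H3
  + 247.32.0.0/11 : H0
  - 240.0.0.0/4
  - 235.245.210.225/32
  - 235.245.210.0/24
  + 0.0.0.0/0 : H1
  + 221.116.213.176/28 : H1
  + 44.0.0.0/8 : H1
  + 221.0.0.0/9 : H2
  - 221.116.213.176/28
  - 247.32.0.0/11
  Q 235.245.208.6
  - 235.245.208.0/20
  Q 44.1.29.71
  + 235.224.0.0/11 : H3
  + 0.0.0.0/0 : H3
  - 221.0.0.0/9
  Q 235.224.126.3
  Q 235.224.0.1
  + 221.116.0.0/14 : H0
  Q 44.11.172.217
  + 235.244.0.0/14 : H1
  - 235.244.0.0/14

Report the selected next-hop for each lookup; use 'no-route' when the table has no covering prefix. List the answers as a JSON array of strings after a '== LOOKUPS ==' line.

Apply in order:
  add 235.245.210.0/24 -> H2 at depth 24
  add 235.245.208.0/20 -> H1 at depth 20
  add 235.245.210.225/32 -> H0 at depth 32
  ? 235.245.208.125  path d0:-→d1:-→d2:-→d3:-→d4:-→d5:-→d6:-→d7:-→d8:-→d9:-→d10:-→d11:-→d12:-→d13:-→d14:-→d15:-→d16:-→d17:-→d18:-→d19:-→d20:H1→d21:-→d22:-  best=H1
  ? 235.245.208.5  path d0:-→d1:-→d2:-→d3:-→d4:-→d5:-→d6:-→d7:-→d8:-→d9:-→d10:-→d11:-→d12:-→d13:-→d14:-→d15:-→d16:-→d17:-→d18:-→d19:-→d20:H1→d21:-→d22:-  best=H1
  add 240.0.0.0/4 -> H3 at depth 4
  add 247.32.0.0/11 -> H0 at depth 11
  - 240.0.0.0/4 clear@4
  - 235.245.210.225/32 clear@32
  - 235.245.210.0/24 clear@24
  add 0.0.0.0/0 -> H1 at depth 0
  add 221.116.213.176/28 -> H1 at depth 28
  add 44.0.0.0/8 -> H1 at depth 8
  add 221.0.0.0/9 -> H2 at depth 9
  - 221.116.213.176/28 clear@28
  - 247.32.0.0/11 clear@11
  ? 235.245.208.6  path d0:H1→d1:-→d2:-→d3:-→d4:-→d5:-→d6:-→d7:-→d8:-→d9:-→d10:-→d11:-→d12:-→d13:-→d14:-→d15:-→d16:-→d17:-→d18:-→d19:-→d20:H1→d21:-→d22:-  best=H1
  - 235.245.208.0/20 clear@20
  ? 44.1.29.71  path d0:H1→d1:-→d2:-→d3:-→d4:-→d5:-→d6:-→d7:-→d8:H1  best=H1
  add 235.224.0.0/11 -> H3 at depth 11
  add 0.0.0.0/0 -> H3 at depth 0
  - 221.0.0.0/9 clear@9
  ? 235.224.126.3  path d0:H3→d1:-→d2:-→d3:-→d4:-→d5:-→d6:-→d7:-→d8:-→d9:-→d10:-→d11:H3  best=H3
  ? 235.224.0.1  path d0:H3→d1:-→d2:-→d3:-→d4:-→d5:-→d6:-→d7:-→d8:-→d9:-→d10:-→d11:H3  best=H3
  add 221.116.0.0/14 -> H0 at depth 14
  ? 44.11.172.217  path d0:H3→d1:-→d2:-→d3:-→d4:-→d5:-→d6:-→d7:-→d8:H1  best=H1
  add 235.244.0.0/14 -> H1 at depth 14
  - 235.244.0.0/14 clear@14

== LOOKUPS ==
["H1","H1","H1","H1","H3","H3","H1"]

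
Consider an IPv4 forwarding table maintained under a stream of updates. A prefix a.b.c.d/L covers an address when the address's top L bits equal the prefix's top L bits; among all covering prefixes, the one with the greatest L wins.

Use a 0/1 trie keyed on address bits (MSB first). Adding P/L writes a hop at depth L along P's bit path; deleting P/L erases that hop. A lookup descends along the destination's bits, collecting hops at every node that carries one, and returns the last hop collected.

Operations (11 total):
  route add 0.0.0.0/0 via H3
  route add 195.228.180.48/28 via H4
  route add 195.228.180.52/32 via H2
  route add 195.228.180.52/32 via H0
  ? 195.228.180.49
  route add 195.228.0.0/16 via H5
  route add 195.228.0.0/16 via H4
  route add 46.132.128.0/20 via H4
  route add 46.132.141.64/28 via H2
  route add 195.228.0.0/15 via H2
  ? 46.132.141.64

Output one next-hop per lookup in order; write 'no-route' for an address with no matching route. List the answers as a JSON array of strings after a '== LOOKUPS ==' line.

Apply in order:
  + 0.0.0.0/0 (H3) depth=0
  + 195.228.180.48/28 (H4) depth=28
  + 195.228.180.52/32 (H2) depth=32
  + 195.228.180.52/32 (H0) depth=32
  Q 195.228.180.49: descend 11000011111001001011010000110 ; hops seen [H3,H4] ; pick H4
  + 195.228.0.0/16 (H5) depth=16
  + 195.228.0.0/16 (H4) depth=16
  + 46.132.128.0/20 (H4) depth=20
  + 46.132.141.64/28 (H2) depth=28
  + 195.228.0.0/15 (H2) depth=15
  Q 46.132.141.64: descend 0010111010000100100011010100 ; hops seen [H3,H4,H2] ; pick H2

== LOOKUPS ==
["H4","H2"]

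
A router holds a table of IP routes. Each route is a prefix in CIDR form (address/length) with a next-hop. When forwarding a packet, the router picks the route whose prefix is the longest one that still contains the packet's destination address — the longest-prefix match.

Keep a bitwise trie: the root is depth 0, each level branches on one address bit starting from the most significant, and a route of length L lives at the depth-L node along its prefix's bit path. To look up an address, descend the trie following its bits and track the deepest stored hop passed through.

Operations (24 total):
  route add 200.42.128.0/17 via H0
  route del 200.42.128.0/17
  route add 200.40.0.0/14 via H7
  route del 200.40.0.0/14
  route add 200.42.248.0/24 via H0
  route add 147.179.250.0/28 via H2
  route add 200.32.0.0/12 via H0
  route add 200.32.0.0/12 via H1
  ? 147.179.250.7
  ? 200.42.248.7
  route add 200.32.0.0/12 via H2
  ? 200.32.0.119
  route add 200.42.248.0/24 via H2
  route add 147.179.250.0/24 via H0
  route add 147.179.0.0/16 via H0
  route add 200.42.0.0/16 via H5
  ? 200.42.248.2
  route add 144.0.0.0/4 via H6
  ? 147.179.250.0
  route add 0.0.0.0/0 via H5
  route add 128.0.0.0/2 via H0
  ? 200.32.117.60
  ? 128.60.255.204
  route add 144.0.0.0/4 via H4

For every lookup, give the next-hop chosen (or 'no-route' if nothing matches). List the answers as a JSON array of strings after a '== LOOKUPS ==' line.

Trace:
  add 200.42.128.0/17 -> H0 at depth 17
  - 200.42.128.0/17 clear@17
  add 200.40.0.0/14 -> H7 at depth 14
  - 200.40.0.0/14 clear@14
  add 200.42.248.0/24 -> H0 at depth 24
  add 147.179.250.0/28 -> H2 at depth 28
  add 200.32.0.0/12 -> H0 at depth 12
  add 200.32.0.0/12 -> H1 at depth 12
  lookup 147.179.250.7: bits 1001001110110011111110100000 walk d0:-→d1:-→d2:-→d3:-→d4:-→d5:-→d6:-→d7:-→d8:-→d9:-→d10:-→d11:-→d12:-→d13:-→d14:-→d15:-→d16:-→d17:-→d18:-→d19:-→d20:-→d21:-→d22:-→d23:-→d24:-→d25:-→d26:-→d27:-→d28:H2 -> H2
  lookup 200.42.248.7: bits 110010000010101011111000 walk d0:-→d1:-→d2:-→d3:-→d4:-→d5:-→d6:-→d7:-→d8:-→d9:-→d10:-→d11:-→d12:H1→d13:-→d14:-→d15:-→d16:-→d17:-→d18:-→d19:-→d20:-→d21:-→d22:-→d23:-→d24:H0 -> H0
  add 200.32.0.0/12 -> H2 at depth 12
  lookup 200.32.0.119: bits 110010000010 walk d0:-→d1:-→d2:-→d3:-→d4:-→d5:-→d6:-→d7:-→d8:-→d9:-→d10:-→d11:-→d12:H2 -> H2
  add 200.42.248.0/24 -> H2 at depth 24
  add 147.179.250.0/24 -> H0 at depth 24
  add 147.179.0.0/16 -> H0 at depth 16
  add 200.42.0.0/16 -> H5 at depth 16
  lookup 200.42.248.2: bits 110010000010101011111000 walk d0:-→d1:-→d2:-→d3:-→d4:-→d5:-→d6:-→d7:-→d8:-→d9:-→d10:-→d11:-→d12:H2→d13:-→d14:-→d15:-→d16:H5→d17:-→d18:-→d19:-→d20:-→d21:-→d22:-→d23:-→d24:H2 -> H2
  add 144.0.0.0/4 -> H6 at depth 4
  lookup 147.179.250.0: bits 1001001110110011111110100000 walk d0:-→d1:-→d2:-→d3:-→d4:H6→d5:-→d6:-→d7:-→d8:-→d9:-→d10:-→d11:-→d12:-→d13:-→d14:-→d15:-→d16:H0→d17:-→d18:-→d19:-→d20:-→d21:-→d22:-→d23:-→d24:H0→d25:-→d26:-→d27:-→d28:H2 -> H2
  add 0.0.0.0/0 -> H5 at depth 0
  add 128.0.0.0/2 -> H0 at depth 2
  lookup 200.32.117.60: bits 110010000010 walk d0:H5→d1:-→d2:-→d3:-→d4:-→d5:-→d6:-→d7:-→d8:-→d9:-→d10:-→d11:-→d12:H2 -> H2
  lookup 128.60.255.204: bits 100 walk d0:H5→d1:-→d2:H0→d3:- -> H0
  add 144.0.0.0/4 -> H4 at depth 4

== LOOKUPS ==
["H2","H0","H2","H2","H2","H2","H0"]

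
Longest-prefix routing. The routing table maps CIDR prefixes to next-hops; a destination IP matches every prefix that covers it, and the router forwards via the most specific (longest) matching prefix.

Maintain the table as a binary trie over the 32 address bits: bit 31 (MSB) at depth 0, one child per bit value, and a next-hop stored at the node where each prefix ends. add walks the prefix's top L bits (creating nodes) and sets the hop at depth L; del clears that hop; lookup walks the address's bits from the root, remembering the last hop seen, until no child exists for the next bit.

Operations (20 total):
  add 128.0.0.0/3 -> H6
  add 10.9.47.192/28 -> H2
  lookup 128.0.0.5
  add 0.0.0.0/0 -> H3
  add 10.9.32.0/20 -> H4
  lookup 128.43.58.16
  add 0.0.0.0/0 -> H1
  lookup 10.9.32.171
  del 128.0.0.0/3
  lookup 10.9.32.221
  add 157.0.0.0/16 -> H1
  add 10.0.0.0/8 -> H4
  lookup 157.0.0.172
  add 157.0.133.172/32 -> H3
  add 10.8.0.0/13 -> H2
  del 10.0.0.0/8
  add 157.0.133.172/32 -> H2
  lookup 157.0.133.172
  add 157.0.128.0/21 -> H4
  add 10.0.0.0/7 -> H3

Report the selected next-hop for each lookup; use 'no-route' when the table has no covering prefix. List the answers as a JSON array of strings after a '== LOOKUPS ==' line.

Apply in order:
  + 128.0.0.0/3 (H6) depth=3
  + 10.9.47.192/28 (H2) depth=28
  Q 128.0.0.5: descend 100 ; hops seen [H6] ; pick H6
  + 0.0.0.0/0 (H3) depth=0
  + 10.9.32.0/20 (H4) depth=20
  Q 128.43.58.16: descend 100 ; hops seen [H3,H6] ; pick H6
  + 0.0.0.0/0 (H1) depth=0
  Q 10.9.32.171: descend 00001010000010010010 ; hops seen [H1,H4] ; pick H4
  - 128.0.0.0/3 clear@3
  Q 10.9.32.221: descend 00001010000010010010 ; hops seen [H1,H4] ; pick H4
  + 157.0.0.0/16 (H1) depth=16
  + 10.0.0.0/8 (H4) depth=8
  Q 157.0.0.172: descend 1001110100000000 ; hops seen [H1,H1] ; pick H1
  + 157.0.133.172/32 (H3) depth=32
  + 10.8.0.0/13 (H2) depth=13
  - 10.0.0.0/8 clear@8
  + 157.0.133.172/32 (H2) depth=32
  Q 157.0.133.172: descend 10011101000000001000010110101100 ; hops seen [H1,H1,H2] ; pick H2
  + 157.0.128.0/21 (H4) depth=21
  + 10.0.0.0/7 (H3) depth=7

== LOOKUPS ==
["H6","H6","H4","H4","H1","H2"]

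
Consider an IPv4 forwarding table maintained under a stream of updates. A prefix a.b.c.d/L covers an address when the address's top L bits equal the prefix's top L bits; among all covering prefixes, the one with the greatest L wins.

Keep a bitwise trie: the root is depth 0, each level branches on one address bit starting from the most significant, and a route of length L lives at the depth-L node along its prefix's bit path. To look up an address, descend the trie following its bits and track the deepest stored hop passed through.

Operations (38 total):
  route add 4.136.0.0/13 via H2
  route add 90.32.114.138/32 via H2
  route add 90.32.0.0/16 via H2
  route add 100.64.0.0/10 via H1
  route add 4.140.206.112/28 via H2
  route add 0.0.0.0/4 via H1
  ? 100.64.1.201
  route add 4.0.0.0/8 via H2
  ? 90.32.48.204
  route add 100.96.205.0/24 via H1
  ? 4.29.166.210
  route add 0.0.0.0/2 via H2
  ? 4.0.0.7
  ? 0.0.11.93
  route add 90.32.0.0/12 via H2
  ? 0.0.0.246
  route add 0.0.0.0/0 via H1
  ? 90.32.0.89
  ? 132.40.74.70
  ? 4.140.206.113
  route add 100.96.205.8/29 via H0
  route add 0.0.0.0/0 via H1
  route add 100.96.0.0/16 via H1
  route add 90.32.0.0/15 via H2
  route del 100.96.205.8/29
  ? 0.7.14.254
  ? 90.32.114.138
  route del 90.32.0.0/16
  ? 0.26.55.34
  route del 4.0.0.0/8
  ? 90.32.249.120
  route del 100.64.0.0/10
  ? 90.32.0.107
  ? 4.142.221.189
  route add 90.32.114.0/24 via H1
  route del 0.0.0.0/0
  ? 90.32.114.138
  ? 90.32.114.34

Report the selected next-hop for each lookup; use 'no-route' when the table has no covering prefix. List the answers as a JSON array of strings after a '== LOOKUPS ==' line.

Trace:
  add 4.136.0.0/13 -> H2 at depth 13
  add 90.32.114.138/32 -> H2 at depth 32
  add 90.32.0.0/16 -> H2 at depth 16
  add 100.64.0.0/10 -> H1 at depth 10
  add 4.140.206.112/28 -> H2 at depth 28
  add 0.0.0.0/4 -> H1 at depth 4
  ? 100.64.1.201  path d0:-→d1:-→d2:-→d3:-→d4:-→d5:-→d6:-→d7:-→d8:-→d9:-→d10:H1  best=H1
  add 4.0.0.0/8 -> H2 at depth 8
  ? 90.32.48.204  path d0:-→d1:-→d2:-→d3:-→d4:-→d5:-→d6:-→d7:-→d8:-→d9:-→d10:-→d11:-→d12:-→d13:-→d14:-→d15:-→d16:H2→d17:-  best=H2
  add 100.96.205.0/24 -> H1 at depth 24
  ? 4.29.166.210  path d0:-→d1:-→d2:-→d3:-→d4:H1→d5:-→d6:-→d7:-→d8:H2  best=H2
  add 0.0.0.0/2 -> H2 at depth 2
  ? 4.0.0.7  path d0:-→d1:-→d2:H2→d3:-→d4:H1→d5:-→d6:-→d7:-→d8:H2  best=H2
  ? 0.0.11.93  path d0:-→d1:-→d2:H2→d3:-→d4:H1→d5:-  best=H1
  add 90.32.0.0/12 -> H2 at depth 12
  ? 0.0.0.246  path d0:-→d1:-→d2:H2→d3:-→d4:H1→d5:-  best=H1
  add 0.0.0.0/0 -> H1 at depth 0
  ? 90.32.0.89  path d0:H1→d1:-→d2:-→d3:-→d4:-→d5:-→d6:-→d7:-→d8:-→d9:-→d10:-→d11:-→d12:H2→d13:-→d14:-→d15:-→d16:H2→d17:-  best=H2
  ? 132.40.74.70  path d0:H1  best=H1
  ? 4.140.206.113  path d0:H1→d1:-→d2:H2→d3:-→d4:H1→d5:-→d6:-→d7:-→d8:H2→d9:-→d10:-→d11:-→d12:-→d13:H2→d14:-→d15:-→d16:-→d17:-→d18:-→d19:-→d20:-→d21:-→d22:-→d23:-→d24:-→d25:-→d26:-→d27:-→d28:H2  best=H2
  add 100.96.205.8/29 -> H0 at depth 29
  add 0.0.0.0/0 -> H1 at depth 0
  add 100.96.0.0/16 -> H1 at depth 16
  add 90.32.0.0/15 -> H2 at depth 15
  - 100.96.205.8/29 clear@29
  ? 0.7.14.254  path d0:H1→d1:-→d2:H2→d3:-→d4:H1→d5:-  best=H1
  ? 90.32.114.138  path d0:H1→d1:-→d2:-→d3:-→d4:-→d5:-→d6:-→d7:-→d8:-→d9:-→d10:-→d11:-→d12:H2→d13:-→d14:-→d15:H2→d16:H2→d17:-→d18:-→d19:-→d20:-→d21:-→d22:-→d23:-→d24:-→d25:-→d26:-→d27:-→d28:-→d29:-→d30:-→d31:-→d32:H2  best=H2
  - 90.32.0.0/16 clear@16
  ? 0.26.55.34  path d0:H1→d1:-→d2:H2→d3:-→d4:H1→d5:-  best=H1
  - 4.0.0.0/8 clear@8
  ? 90.32.249.120  path d0:H1→d1:-→d2:-→d3:-→d4:-→d5:-→d6:-→d7:-→d8:-→d9:-→d10:-→d11:-→d12:H2→d13:-→d14:-→d15:H2→d16:-  best=H2
  - 100.64.0.0/10 clear@10
  ? 90.32.0.107  path d0:H1→d1:-→d2:-→d3:-→d4:-→d5:-→d6:-→d7:-→d8:-→d9:-→d10:-→d11:-→d12:H2→d13:-→d14:-→d15:H2→d16:-→d17:-  best=H2
  ? 4.142.221.189  path d0:H1→d1:-→d2:H2→d3:-→d4:H1→d5:-→d6:-→d7:-→d8:-→d9:-→d10:-→d11:-→d12:-→d13:H2→d14:-  best=H2
  add 90.32.114.0/24 -> H1 at depth 24
  - 0.0.0.0/0 clear@0
  ? 90.32.114.138  path d0:-→d1:-→d2:-→d3:-→d4:-→d5:-→d6:-→d7:-→d8:-→d9:-→d10:-→d11:-→d12:H2→d13:-→d14:-→d15:H2→d16:-→d17:-→d18:-→d19:-→d20:-→d21:-→d22:-→d23:-→d24:H1→d25:-→d26:-→d27:-→d28:-→d29:-→d30:-→d31:-→d32:H2  best=H2
  ? 90.32.114.34  path d0:-→d1:-→d2:-→d3:-→d4:-→d5:-→d6:-→d7:-→d8:-→d9:-→d10:-→d11:-→d12:H2→d13:-→d14:-→d15:H2→d16:-→d17:-→d18:-→d19:-→d20:-→d21:-→d22:-→d23:-→d24:H1  best=H1

== LOOKUPS ==
["H1","H2","H2","H2","H1","H1","H2","H1","H2","H1","H2","H1","H2","H2","H2","H2","H1"]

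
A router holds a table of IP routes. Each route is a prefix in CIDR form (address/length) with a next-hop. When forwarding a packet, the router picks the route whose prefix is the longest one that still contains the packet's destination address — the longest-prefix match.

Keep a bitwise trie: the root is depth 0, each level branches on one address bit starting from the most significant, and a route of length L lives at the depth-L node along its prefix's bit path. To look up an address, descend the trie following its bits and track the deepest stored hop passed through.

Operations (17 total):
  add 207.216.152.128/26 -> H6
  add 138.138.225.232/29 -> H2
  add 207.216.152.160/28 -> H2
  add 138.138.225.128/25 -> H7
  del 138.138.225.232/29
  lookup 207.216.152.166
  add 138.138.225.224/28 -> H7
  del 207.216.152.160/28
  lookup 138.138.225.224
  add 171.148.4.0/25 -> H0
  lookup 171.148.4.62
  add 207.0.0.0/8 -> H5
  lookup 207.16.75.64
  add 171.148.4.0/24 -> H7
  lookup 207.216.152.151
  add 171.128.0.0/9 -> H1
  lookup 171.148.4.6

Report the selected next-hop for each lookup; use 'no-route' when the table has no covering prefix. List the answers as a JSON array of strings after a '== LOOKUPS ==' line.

Apply in order:
  add 207.216.152.128/26 -> H6 at depth 26
  add 138.138.225.232/29 -> H2 at depth 29
  add 207.216.152.160/28 -> H2 at depth 28
  add 138.138.225.128/25 -> H7 at depth 25
  - 138.138.225.232/29 clear@29
  lookup 207.216.152.166: bits 1100111111011000100110001010 walk d0:-→d1:-→d2:-→d3:-→d4:-→d5:-→d6:-→d7:-→d8:-→d9:-→d10:-→d11:-→d12:-→d13:-→d14:-→d15:-→d16:-→d17:-→d18:-→d19:-→d20:-→d21:-→d22:-→d23:-→d24:-→d25:-→d26:H6→d27:-→d28:H2 -> H2
  add 138.138.225.224/28 -> H7 at depth 28
  - 207.216.152.160/28 clear@28
  lookup 138.138.225.224: bits 1000101010001010111000011110 walk d0:-→d1:-→d2:-→d3:-→d4:-→d5:-→d6:-→d7:-→d8:-→d9:-→d10:-→d11:-→d12:-→d13:-→d14:-→d15:-→d16:-→d17:-→d18:-→d19:-→d20:-→d21:-→d22:-→d23:-→d24:-→d25:H7→d26:-→d27:-→d28:H7 -> H7
  add 171.148.4.0/25 -> H0 at depth 25
  lookup 171.148.4.62: bits 1010101110010100000001000 walk d0:-→d1:-→d2:-→d3:-→d4:-→d5:-→d6:-→d7:-→d8:-→d9:-→d10:-→d11:-→d12:-→d13:-→d14:-→d15:-→d16:-→d17:-→d18:-→d19:-→d20:-→d21:-→d22:-→d23:-→d24:-→d25:H0 -> H0
  add 207.0.0.0/8 -> H5 at depth 8
  lookup 207.16.75.64: bits 11001111 walk d0:-→d1:-→d2:-→d3:-→d4:-→d5:-→d6:-→d7:-→d8:H5 -> H5
  add 171.148.4.0/24 -> H7 at depth 24
  lookup 207.216.152.151: bits 11001111110110001001100010 walk d0:-→d1:-→d2:-→d3:-→d4:-→d5:-→d6:-→d7:-→d8:H5→d9:-→d10:-→d11:-→d12:-→d13:-→d14:-→d15:-→d16:-→d17:-→d18:-→d19:-→d20:-→d21:-→d22:-→d23:-→d24:-→d25:-→d26:H6 -> H6
  add 171.128.0.0/9 -> H1 at depth 9
  lookup 171.148.4.6: bits 1010101110010100000001000 walk d0:-→d1:-→d2:-→d3:-→d4:-→d5:-→d6:-→d7:-→d8:-→d9:H1→d10:-→d11:-→d12:-→d13:-→d14:-→d15:-→d16:-→d17:-→d18:-→d19:-→d20:-→d21:-→d22:-→d23:-→d24:H7→d25:H0 -> H0

== LOOKUPS ==
["H2","H7","H0","H5","H6","H0"]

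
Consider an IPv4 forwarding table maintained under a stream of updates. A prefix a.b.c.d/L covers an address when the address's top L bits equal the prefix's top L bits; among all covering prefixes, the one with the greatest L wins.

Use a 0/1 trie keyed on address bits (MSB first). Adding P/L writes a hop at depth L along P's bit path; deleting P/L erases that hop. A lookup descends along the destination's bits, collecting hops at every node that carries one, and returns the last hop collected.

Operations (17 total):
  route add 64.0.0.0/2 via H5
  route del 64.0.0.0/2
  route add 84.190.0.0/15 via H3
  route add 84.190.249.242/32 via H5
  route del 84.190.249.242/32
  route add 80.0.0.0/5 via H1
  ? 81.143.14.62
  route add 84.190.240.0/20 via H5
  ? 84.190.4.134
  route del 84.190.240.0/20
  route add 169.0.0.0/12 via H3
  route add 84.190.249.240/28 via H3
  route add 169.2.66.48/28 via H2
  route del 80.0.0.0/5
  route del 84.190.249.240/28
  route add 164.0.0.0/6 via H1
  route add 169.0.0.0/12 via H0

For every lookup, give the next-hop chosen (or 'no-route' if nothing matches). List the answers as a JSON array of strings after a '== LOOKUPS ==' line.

Apply in order:
  + 64.0.0.0/2 (H5) depth=2
  - 64.0.0.0/2 clear@2
  + 84.190.0.0/15 (H3) depth=15
  + 84.190.249.242/32 (H5) depth=32
  - 84.190.249.242/32 clear@32
  + 80.0.0.0/5 (H1) depth=5
  Q 81.143.14.62: descend 01010 ; hops seen [H1] ; pick H1
  + 84.190.240.0/20 (H5) depth=20
  Q 84.190.4.134: descend 0101010010111110 ; hops seen [H1,H3] ; pick H3
  - 84.190.240.0/20 clear@20
  + 169.0.0.0/12 (H3) depth=12
  + 84.190.249.240/28 (H3) depth=28
  + 169.2.66.48/28 (H2) depth=28
  - 80.0.0.0/5 clear@5
  - 84.190.249.240/28 clear@28
  + 164.0.0.0/6 (H1) depth=6
  + 169.0.0.0/12 (H0) depth=12

== LOOKUPS ==
["H1","H3"]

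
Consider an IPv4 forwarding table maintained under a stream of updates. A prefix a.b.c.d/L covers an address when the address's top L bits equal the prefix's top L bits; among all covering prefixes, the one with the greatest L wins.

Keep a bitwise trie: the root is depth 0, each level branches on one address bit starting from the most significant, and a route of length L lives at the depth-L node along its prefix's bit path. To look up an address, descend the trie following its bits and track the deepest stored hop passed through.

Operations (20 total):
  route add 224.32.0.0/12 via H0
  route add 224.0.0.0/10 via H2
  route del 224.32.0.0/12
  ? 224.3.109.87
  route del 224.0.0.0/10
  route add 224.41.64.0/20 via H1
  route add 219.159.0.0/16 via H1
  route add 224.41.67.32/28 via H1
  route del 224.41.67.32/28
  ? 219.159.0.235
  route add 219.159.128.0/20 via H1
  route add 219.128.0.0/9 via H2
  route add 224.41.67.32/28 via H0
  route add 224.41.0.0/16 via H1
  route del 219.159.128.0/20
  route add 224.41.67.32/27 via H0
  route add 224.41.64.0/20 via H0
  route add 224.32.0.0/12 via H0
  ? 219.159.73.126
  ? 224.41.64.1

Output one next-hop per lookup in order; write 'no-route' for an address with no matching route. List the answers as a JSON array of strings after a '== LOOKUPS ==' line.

Apply in order:
  add 224.32.0.0/12 -> H0 at depth 12
  add 224.0.0.0/10 -> H2 at depth 10
  - 224.32.0.0/12 clear@12
  Q 224.3.109.87: descend 1110000000 ; hops seen [H2] ; pick H2
  - 224.0.0.0/10 clear@10
  add 224.41.64.0/20 -> H1 at depth 20
  add 219.159.0.0/16 -> H1 at depth 16
  add 224.41.67.32/28 -> H1 at depth 28
  - 224.41.67.32/28 clear@28
  Q 219.159.0.235: descend 1101101110011111 ; hops seen [H1] ; pick H1
  add 219.159.128.0/20 -> H1 at depth 20
  add 219.128.0.0/9 -> H2 at depth 9
  add 224.41.67.32/28 -> H0 at depth 28
  add 224.41.0.0/16 -> H1 at depth 16
  - 219.159.128.0/20 clear@20
  add 224.41.67.32/27 -> H0 at depth 27
  add 224.41.64.0/20 -> H0 at depth 20
  add 224.32.0.0/12 -> H0 at depth 12
  Q 219.159.73.126: descend 1101101110011111 ; hops seen [H2,H1] ; pick H1
  Q 224.41.64.1: descend 1110000000101001010000 ; hops seen [H0,H1,H0] ; pick H0

== LOOKUPS ==
["H2","H1","H1","H0"]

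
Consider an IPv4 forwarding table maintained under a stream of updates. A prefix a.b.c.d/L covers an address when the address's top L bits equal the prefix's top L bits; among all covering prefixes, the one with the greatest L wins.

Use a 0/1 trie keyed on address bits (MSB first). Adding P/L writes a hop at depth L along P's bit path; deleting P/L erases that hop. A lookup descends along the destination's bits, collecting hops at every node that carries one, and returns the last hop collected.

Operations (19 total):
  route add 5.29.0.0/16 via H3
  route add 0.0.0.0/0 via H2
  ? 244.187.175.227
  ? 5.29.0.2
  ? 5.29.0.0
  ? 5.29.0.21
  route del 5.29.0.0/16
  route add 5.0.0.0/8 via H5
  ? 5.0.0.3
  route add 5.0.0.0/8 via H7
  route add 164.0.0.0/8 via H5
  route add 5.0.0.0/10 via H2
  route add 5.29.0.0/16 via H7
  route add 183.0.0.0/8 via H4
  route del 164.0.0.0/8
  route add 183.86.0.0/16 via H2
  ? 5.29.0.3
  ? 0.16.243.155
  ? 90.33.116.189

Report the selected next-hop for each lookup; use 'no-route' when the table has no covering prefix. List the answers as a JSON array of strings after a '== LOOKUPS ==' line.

Process each operation:
  add 5.29.0.0/16 -> H3 at depth 16
  add 0.0.0.0/0 -> H2 at depth 0
  Q 244.187.175.227: descend ε ; hops seen [H2] ; pick H2
  Q 5.29.0.2: descend 0000010100011101 ; hops seen [H2,H3] ; pick H3
  Q 5.29.0.0: descend 0000010100011101 ; hops seen [H2,H3] ; pick H3
  Q 5.29.0.21: descend 0000010100011101 ; hops seen [H2,H3] ; pick H3
  - 5.29.0.0/16 clear@16
  add 5.0.0.0/8 -> H5 at depth 8
  Q 5.0.0.3: descend 00000101000 ; hops seen [H2,H5] ; pick H5
  add 5.0.0.0/8 -> H7 at depth 8
  add 164.0.0.0/8 -> H5 at depth 8
  add 5.0.0.0/10 -> H2 at depth 10
  add 5.29.0.0/16 -> H7 at depth 16
  add 183.0.0.0/8 -> H4 at depth 8
  - 164.0.0.0/8 clear@8
  add 183.86.0.0/16 -> H2 at depth 16
  Q 5.29.0.3: descend 0000010100011101 ; hops seen [H2,H7,H2,H7] ; pick H7
  Q 0.16.243.155: descend 00000 ; hops seen [H2] ; pick H2
  Q 90.33.116.189: descend 0 ; hops seen [H2] ; pick H2

== LOOKUPS ==
["H2","H3","H3","H3","H5","H7","H2","H2"]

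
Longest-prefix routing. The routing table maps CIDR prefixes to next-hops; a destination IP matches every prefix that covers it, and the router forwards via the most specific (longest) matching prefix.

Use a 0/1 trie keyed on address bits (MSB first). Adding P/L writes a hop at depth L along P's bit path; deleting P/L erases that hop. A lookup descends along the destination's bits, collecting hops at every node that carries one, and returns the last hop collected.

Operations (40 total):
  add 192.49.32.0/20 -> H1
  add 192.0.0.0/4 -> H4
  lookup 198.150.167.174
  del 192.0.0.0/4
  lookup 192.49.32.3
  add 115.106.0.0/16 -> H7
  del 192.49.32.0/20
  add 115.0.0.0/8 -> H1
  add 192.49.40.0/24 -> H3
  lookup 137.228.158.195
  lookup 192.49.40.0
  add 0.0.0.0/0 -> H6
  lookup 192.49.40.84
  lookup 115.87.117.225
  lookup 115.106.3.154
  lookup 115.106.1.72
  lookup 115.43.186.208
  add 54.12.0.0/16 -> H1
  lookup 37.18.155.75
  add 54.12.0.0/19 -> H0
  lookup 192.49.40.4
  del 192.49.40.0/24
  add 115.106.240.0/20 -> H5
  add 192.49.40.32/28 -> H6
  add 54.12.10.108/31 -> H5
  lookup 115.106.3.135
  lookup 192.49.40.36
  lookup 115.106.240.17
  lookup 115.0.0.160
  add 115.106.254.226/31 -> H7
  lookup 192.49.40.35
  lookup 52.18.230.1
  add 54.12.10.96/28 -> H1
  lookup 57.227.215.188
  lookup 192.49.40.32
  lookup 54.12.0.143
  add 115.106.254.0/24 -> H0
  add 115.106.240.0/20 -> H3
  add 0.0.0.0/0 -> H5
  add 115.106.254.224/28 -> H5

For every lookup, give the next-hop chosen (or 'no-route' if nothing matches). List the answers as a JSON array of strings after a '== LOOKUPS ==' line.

Trace:
  + 192.49.32.0/20 (H1) depth=20
  + 192.0.0.0/4 (H4) depth=4
  Q 198.150.167.174: descend 11000 ; hops seen [H4] ; pick H4
  - 192.0.0.0/4 clear@4
  Q 192.49.32.3: descend 11000000001100010010 ; hops seen [H1] ; pick H1
  + 115.106.0.0/16 (H7) depth=16
  - 192.49.32.0/20 clear@20
  + 115.0.0.0/8 (H1) depth=8
  + 192.49.40.0/24 (H3) depth=24
  Q 137.228.158.195: descend 1 ; hops seen [∅] ; pick no-route
  Q 192.49.40.0: descend 110000000011000100101000 ; hops seen [H3] ; pick H3
  + 0.0.0.0/0 (H6) depth=0
  Q 192.49.40.84: descend 110000000011000100101000 ; hops seen [H6,H3] ; pick H3
  Q 115.87.117.225: descend 0111001101 ; hops seen [H6,H1] ; pick H1
  Q 115.106.3.154: descend 0111001101101010 ; hops seen [H6,H1,H7] ; pick H7
  Q 115.106.1.72: descend 0111001101101010 ; hops seen [H6,H1,H7] ; pick H7
  Q 115.43.186.208: descend 011100110 ; hops seen [H6,H1] ; pick H1
  + 54.12.0.0/16 (H1) depth=16
  Q 37.18.155.75: descend 001 ; hops seen [H6] ; pick H6
  + 54.12.0.0/19 (H0) depth=19
  Q 192.49.40.4: descend 110000000011000100101000 ; hops seen [H6,H3] ; pick H3
  - 192.49.40.0/24 clear@24
  + 115.106.240.0/20 (H5) depth=20
  + 192.49.40.32/28 (H6) depth=28
  + 54.12.10.108/31 (H5) depth=31
  Q 115.106.3.135: descend 0111001101101010 ; hops seen [H6,H1,H7] ; pick H7
  Q 192.49.40.36: descend 1100000000110001001010000010 ; hops seen [H6,H6] ; pick H6
  Q 115.106.240.17: descend 01110011011010101111 ; hops seen [H6,H1,H7,H5] ; pick H5
  Q 115.0.0.160: descend 011100110 ; hops seen [H6,H1] ; pick H1
  + 115.106.254.226/31 (H7) depth=31
  Q 192.49.40.35: descend 1100000000110001001010000010 ; hops seen [H6,H6] ; pick H6
  Q 52.18.230.1: descend 001101 ; hops seen [H6] ; pick H6
  + 54.12.10.96/28 (H1) depth=28
  Q 57.227.215.188: descend 0011 ; hops seen [H6] ; pick H6
  Q 192.49.40.32: descend 1100000000110001001010000010 ; hops seen [H6,H6] ; pick H6
  Q 54.12.0.143: descend 00110110000011000000 ; hops seen [H6,H1,H0] ; pick H0
  + 115.106.254.0/24 (H0) depth=24
  + 115.106.240.0/20 (H3) depth=20
  + 0.0.0.0/0 (H5) depth=0
  + 115.106.254.224/28 (H5) depth=28

== LOOKUPS ==
["H4","H1","no-route","H3","H3","H1","H7","H7","H1","H6","H3","H7","H6","H5","H1","H6","H6","H6","H6","H0"]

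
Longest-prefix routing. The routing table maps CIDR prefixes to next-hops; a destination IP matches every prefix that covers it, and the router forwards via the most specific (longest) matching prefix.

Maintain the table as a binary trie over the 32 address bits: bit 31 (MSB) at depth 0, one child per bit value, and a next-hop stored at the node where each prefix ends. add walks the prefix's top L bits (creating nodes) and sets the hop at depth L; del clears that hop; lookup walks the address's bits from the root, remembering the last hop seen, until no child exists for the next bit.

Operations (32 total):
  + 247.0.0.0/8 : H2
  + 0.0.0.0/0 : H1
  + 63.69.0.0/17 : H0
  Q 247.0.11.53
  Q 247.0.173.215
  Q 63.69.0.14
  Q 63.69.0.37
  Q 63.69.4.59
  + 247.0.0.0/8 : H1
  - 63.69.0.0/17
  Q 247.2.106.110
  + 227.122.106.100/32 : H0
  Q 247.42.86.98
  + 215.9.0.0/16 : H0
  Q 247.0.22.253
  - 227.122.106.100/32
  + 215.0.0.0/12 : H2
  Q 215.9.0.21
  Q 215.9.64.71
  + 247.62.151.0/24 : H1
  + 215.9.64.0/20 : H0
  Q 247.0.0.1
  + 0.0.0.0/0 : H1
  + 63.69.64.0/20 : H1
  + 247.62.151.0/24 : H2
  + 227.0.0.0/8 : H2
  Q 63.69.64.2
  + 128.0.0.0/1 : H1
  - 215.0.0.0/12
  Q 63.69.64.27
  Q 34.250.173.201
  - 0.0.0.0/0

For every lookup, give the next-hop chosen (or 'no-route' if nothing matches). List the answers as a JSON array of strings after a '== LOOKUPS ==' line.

Process each operation:
  add 247.0.0.0/8 -> H2 at depth 8
  add 0.0.0.0/0 -> H1 at depth 0
  add 63.69.0.0/17 -> H0 at depth 17
  Q 247.0.11.53: descend 11110111 ; hops seen [H1,H2] ; pick H2
  Q 247.0.173.215: descend 11110111 ; hops seen [H1,H2] ; pick H2
  Q 63.69.0.14: descend 00111111010001010 ; hops seen [H1,H0] ; pick H0
  Q 63.69.0.37: descend 00111111010001010 ; hops seen [H1,H0] ; pick H0
  Q 63.69.4.59: descend 00111111010001010 ; hops seen [H1,H0] ; pick H0
  add 247.0.0.0/8 -> H1 at depth 8
  - 63.69.0.0/17 clear@17
  Q 247.2.106.110: descend 11110111 ; hops seen [H1,H1] ; pick H1
  add 227.122.106.100/32 -> H0 at depth 32
  Q 247.42.86.98: descend 11110111 ; hops seen [H1,H1] ; pick H1
  add 215.9.0.0/16 -> H0 at depth 16
  Q 247.0.22.253: descend 11110111 ; hops seen [H1,H1] ; pick H1
  - 227.122.106.100/32 clear@32
  add 215.0.0.0/12 -> H2 at depth 12
  Q 215.9.0.21: descend 1101011100001001 ; hops seen [H1,H2,H0] ; pick H0
  Q 215.9.64.71: descend 1101011100001001 ; hops seen [H1,H2,H0] ; pick H0
  add 247.62.151.0/24 -> H1 at depth 24
  add 215.9.64.0/20 -> H0 at depth 20
  Q 247.0.0.1: descend 1111011100 ; hops seen [H1,H1] ; pick H1
  add 0.0.0.0/0 -> H1 at depth 0
  add 63.69.64.0/20 -> H1 at depth 20
  add 247.62.151.0/24 -> H2 at depth 24
  add 227.0.0.0/8 -> H2 at depth 8
  Q 63.69.64.2: descend 00111111010001010100 ; hops seen [H1,H1] ; pick H1
  add 128.0.0.0/1 -> H1 at depth 1
  - 215.0.0.0/12 clear@12
  Q 63.69.64.27: descend 00111111010001010100 ; hops seen [H1,H1] ; pick H1
  Q 34.250.173.201: descend 001 ; hops seen [H1] ; pick H1
  - 0.0.0.0/0 clear@0

== LOOKUPS ==
["H2","H2","H0","H0","H0","H1","H1","H1","H0","H0","H1","H1","H1","H1"]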